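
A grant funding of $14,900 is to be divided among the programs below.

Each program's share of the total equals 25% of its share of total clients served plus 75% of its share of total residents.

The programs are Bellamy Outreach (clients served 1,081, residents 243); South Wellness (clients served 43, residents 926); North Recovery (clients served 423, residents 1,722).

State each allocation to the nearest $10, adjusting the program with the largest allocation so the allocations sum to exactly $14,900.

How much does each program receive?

Clients served total 1,547; residents total 2,891.
Composite weights (25% clients served + 75% residents): Bellamy Outreach 0.2377; South Wellness 0.2472; North Recovery 0.5151.
Proportional shares: Bellamy Outreach 3,542.23; South Wellness 3,682.94; North Recovery 7,674.83.
After rounding ($10): Bellamy Outreach $3,540; South Wellness $3,680; North Recovery $7,670. Sum = $14,890.
Difference $14,900 − $14,890 = +$10 applied to largest allocation (North Recovery): North Recovery becomes $7,680.

Bellamy Outreach: $3,540; South Wellness: $3,680; North Recovery: $7,680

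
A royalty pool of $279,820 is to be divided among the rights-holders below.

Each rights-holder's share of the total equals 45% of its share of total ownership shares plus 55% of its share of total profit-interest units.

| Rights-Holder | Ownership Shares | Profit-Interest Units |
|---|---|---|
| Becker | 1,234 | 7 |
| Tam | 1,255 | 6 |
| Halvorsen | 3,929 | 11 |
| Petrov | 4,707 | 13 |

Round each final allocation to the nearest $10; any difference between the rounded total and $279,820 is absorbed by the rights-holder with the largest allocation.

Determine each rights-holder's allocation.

Becker: $43,080 · Tam: $39,160 · Halvorsen: $90,220 · Petrov: $107,360

Totals — ownership shares 11,125, profit-interest units 37.
Combined weights (45% ownership shares + 55% profit-interest units): Becker 0.1540; Tam 0.1400; Halvorsen 0.3224; Petrov 0.3836.
Proportional shares: Becker 43,083.51; Tam 39,161.71; Halvorsen 90,224.98; Petrov 107,349.79.
After rounding ($10): Becker $43,080; Tam $39,160; Halvorsen $90,220; Petrov $107,350. Sum = $279,810.
Difference $279,820 − $279,810 = +$10 applied to largest allocation (Petrov): Petrov becomes $107,360.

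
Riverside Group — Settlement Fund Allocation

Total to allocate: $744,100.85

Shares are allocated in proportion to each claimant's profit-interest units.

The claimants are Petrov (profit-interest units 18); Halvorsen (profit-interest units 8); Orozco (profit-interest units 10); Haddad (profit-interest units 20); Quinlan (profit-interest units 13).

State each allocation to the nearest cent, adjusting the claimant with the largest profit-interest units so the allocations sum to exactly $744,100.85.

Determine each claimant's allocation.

Petrov: $194,113.27 | Halvorsen: $86,272.56 | Orozco: $107,840.70 | Haddad: $215,681.41 | Quinlan: $140,192.91

Profit-interest units total: 18 + 8 + 10 + 20 + 13 = 69.
Proportional shares: Petrov 194,113.2652; Halvorsen 86,272.5623; Orozco 107,840.7029; Haddad 215,681.4058; Quinlan 140,192.9138.
At nearest cent: Petrov $194,113.27; Halvorsen $86,272.56; Orozco $107,840.70; Haddad $215,681.41; Quinlan $140,192.91. Sum = $744,100.85.
Sum already equals the total — no adjustment.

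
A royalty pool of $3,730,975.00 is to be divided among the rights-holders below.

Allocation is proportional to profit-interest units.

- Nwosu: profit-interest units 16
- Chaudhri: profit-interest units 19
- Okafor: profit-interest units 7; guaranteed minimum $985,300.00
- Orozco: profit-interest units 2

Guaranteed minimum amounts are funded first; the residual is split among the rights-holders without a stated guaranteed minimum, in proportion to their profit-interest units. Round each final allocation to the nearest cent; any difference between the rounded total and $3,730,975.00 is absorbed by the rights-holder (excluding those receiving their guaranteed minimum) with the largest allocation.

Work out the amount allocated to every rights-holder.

Guaranteed amounts: Okafor $985,300.00. Balance $2,745,675.00.
Balance split over remaining profit-interest units 37: Nwosu 1,187,318.9189 → $1,187,318.92; Chaudhri 1,409,941.2162 → $1,409,941.22; Orozco 148,414.8649 → $148,414.86.

Nwosu: $1,187,318.92; Chaudhri: $1,409,941.22; Okafor: $985,300.00; Orozco: $148,414.86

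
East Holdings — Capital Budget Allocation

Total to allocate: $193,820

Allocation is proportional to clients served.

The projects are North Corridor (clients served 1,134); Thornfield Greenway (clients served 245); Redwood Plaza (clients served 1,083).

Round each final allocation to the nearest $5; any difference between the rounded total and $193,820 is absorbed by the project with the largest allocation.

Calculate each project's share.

North Corridor: $89,270 · Thornfield Greenway: $19,290 · Redwood Plaza: $85,260

Sum of clients served: 2,462.
Proportional shares: North Corridor 1,134/2,462 × $193,820 = 89,273.71; Thornfield Greenway 245/2,462 × $193,820 = 19,287.53; Redwood Plaza 1,083/2,462 × $193,820 = 85,258.76.
At nearest $5: North Corridor $89,275; Thornfield Greenway $19,290; Redwood Plaza $85,260. Sum = $193,825.
Difference $193,820 − $193,825 = −$5 applied to largest allocation (North Corridor): North Corridor becomes $89,270.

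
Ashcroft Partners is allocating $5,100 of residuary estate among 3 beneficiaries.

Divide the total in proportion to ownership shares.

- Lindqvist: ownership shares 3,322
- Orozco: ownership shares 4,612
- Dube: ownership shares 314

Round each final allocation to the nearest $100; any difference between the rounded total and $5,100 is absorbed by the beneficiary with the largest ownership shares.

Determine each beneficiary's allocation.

Lindqvist: $2,100 | Orozco: $2,800 | Dube: $200

Ownership shares total: 3,322 + 4,612 + 314 = 8,248.
Raw shares: Lindqvist 2,054.10; Orozco 2,851.75; Dube 194.16.
At nearest $100: Lindqvist $2,100; Orozco $2,900; Dube $200. Sum = $5,200.
Difference $5,100 − $5,200 = −$100 applied to largest ownership shares (Orozco): Orozco becomes $2,800.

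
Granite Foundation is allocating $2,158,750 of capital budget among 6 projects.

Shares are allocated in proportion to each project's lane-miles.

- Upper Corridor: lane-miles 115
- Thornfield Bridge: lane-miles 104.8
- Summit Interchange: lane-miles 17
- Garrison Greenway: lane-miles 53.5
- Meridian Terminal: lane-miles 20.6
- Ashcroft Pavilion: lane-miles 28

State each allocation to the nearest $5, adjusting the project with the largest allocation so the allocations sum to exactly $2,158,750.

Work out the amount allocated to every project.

Total lane-miles = 338.9.
Pro-rata amounts: Upper Corridor 115/338.9 × $2,158,750 = 732,535.41; Thornfield Bridge 104.8/338.9 × $2,158,750 = 667,562.70; Summit Interchange 17/338.9 × $2,158,750 = 108,287.84; Garrison Greenway 53.5/338.9 × $2,158,750 = 340,788.21; Meridian Terminal 20.6/338.9 × $2,158,750 = 131,219.39; Ashcroft Pavilion 28/338.9 × $2,158,750 = 178,356.45.
Rounded to nearest $5: Upper Corridor $732,535; Thornfield Bridge $667,565; Summit Interchange $108,290; Garrison Greenway $340,790; Meridian Terminal $131,220; Ashcroft Pavilion $178,355. Sum = $2,158,755.
Difference $2,158,750 − $2,158,755 = −$5 applied to largest allocation (Upper Corridor): Upper Corridor becomes $732,530.

Upper Corridor: $732,530 · Thornfield Bridge: $667,565 · Summit Interchange: $108,290 · Garrison Greenway: $340,790 · Meridian Terminal: $131,220 · Ashcroft Pavilion: $178,355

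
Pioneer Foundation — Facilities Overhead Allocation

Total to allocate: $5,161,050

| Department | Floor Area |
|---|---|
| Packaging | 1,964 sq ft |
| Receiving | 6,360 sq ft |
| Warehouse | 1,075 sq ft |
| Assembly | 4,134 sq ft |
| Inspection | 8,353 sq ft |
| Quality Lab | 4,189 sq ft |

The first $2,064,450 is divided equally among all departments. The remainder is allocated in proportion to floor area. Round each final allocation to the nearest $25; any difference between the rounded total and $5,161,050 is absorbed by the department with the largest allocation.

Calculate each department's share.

$2,064,450 shared equally gives $344,075 per department.
Remainder $3,096,600 by floor area (total 26,075): Packaging 233,239.59 → $233,250; Receiving 755,297.26 → $755,300; Warehouse 127,664.24 → $127,675; Assembly 490,943.22 → $490,950; Inspection 991,980.82 → $991,975; Quality Lab 497,474.88 → $497,475.
Rounding difference −$25 on remainder applied to Inspection.
Totals: Packaging $344,075 + $233,250 = $577,325; Receiving $344,075 + $755,300 = $1,099,375; Warehouse $344,075 + $127,675 = $471,750; Assembly $344,075 + $490,950 = $835,025; Inspection $344,075 + $991,950 = $1,336,025; Quality Lab $344,075 + $497,475 = $841,550.

Packaging: $577,325 · Receiving: $1,099,375 · Warehouse: $471,750 · Assembly: $835,025 · Inspection: $1,336,025 · Quality Lab: $841,550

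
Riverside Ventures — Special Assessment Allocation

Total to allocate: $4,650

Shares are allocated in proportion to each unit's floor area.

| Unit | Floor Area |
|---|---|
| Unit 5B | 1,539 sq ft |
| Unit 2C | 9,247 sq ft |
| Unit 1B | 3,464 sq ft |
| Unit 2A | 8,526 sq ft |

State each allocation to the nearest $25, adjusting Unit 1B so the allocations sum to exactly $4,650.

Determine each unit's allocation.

Sum of floor area: 22,776.
Pro-rata amounts: Unit 5B 1,539/22,776 × $4,650 = 314.21; Unit 2C 9,247/22,776 × $4,650 = 1,887.89; Unit 1B 3,464/22,776 × $4,650 = 707.22; Unit 2A 8,526/22,776 × $4,650 = 1,740.69.
At nearest $25: Unit 5B $325; Unit 2C $1,900; Unit 1B $700; Unit 2A $1,750. Sum = $4,675.
Difference $4,650 − $4,675 = −$25 applied to Unit 1B: Unit 1B becomes $675.

Unit 5B: $325; Unit 2C: $1,900; Unit 1B: $675; Unit 2A: $1,750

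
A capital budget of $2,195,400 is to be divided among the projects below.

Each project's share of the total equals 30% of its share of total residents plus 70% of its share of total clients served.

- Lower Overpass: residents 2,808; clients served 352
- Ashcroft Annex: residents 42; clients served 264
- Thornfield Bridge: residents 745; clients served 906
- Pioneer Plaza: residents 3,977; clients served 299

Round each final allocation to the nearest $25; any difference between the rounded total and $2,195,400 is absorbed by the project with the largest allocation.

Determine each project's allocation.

Lower Overpass: $541,300 | Ashcroft Annex: $226,450 | Thornfield Bridge: $829,400 | Pioneer Plaza: $598,250

Totals — residents 7,572, clients served 1,821.
Combined weights (30% residents + 70% clients served): Lower Overpass 0.2466; Ashcroft Annex 0.1031; Thornfield Bridge 0.3778; Pioneer Plaza 0.2725.
Unrounded shares: Lower Overpass 541,302.76; Ashcroft Annex 226,448.32; Thornfield Bridge 829,393.19; Pioneer Plaza 598,255.72.
Rounded to nearest $25: Lower Overpass $541,300; Ashcroft Annex $226,450; Thornfield Bridge $829,400; Pioneer Plaza $598,250. Sum = $2,195,400.
No rounding difference to absorb.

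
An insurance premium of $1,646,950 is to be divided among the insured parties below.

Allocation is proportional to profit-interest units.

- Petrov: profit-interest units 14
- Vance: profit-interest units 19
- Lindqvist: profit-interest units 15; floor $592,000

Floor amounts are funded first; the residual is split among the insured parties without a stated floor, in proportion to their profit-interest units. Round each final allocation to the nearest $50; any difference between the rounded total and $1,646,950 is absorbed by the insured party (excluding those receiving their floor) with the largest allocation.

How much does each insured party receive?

Petrov: $447,550; Vance: $607,400; Lindqvist: $592,000

Fund the minimums — Lindqvist $592,000. Balance $1,054,950.
Balance split over remaining profit-interest units 33: Petrov 447,554.55 → $447,550; Vance 607,395.45 → $607,400.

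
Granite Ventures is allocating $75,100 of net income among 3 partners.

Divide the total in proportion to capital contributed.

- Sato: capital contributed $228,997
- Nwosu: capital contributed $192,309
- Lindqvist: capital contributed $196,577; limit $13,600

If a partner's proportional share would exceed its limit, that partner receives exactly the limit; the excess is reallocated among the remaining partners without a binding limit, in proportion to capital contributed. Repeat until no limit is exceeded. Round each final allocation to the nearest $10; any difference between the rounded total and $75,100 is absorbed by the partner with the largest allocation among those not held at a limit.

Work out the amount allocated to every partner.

Sato: $33,430 | Nwosu: $28,070 | Lindqvist: $13,600

Sum of capital contributed: 617,883.
Unconstrained shares: Sato 27,833.22; Nwosu 23,374.01; Lindqvist 23,892.76.
Held at cap: Lindqvist ($13,600); remaining pool $61,500 reallocated over remaining capital contributed 421,306.
Shares after redistribution: Sato 33,427.76 → $33,430; Nwosu 28,072.24 → $28,070.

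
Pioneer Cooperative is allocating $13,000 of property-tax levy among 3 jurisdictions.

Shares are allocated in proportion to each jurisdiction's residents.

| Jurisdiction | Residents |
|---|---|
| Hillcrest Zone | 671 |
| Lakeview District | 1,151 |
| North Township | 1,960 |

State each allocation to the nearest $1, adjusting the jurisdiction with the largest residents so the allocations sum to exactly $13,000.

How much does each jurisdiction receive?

Sum of residents: 3,782.
Proportional shares: Hillcrest Zone 671/3,782 × $13,000 = 2,306.45; Lakeview District 1,151/3,782 × $13,000 = 3,956.37; North Township 1,960/3,782 × $13,000 = 6,737.18.
Rounded to nearest $1: Hillcrest Zone $2,306; Lakeview District $3,956; North Township $6,737. Sum = $12,999.
Difference $13,000 − $12,999 = +$1 applied to largest residents (North Township): North Township becomes $6,738.

Hillcrest Zone: $2,306; Lakeview District: $3,956; North Township: $6,738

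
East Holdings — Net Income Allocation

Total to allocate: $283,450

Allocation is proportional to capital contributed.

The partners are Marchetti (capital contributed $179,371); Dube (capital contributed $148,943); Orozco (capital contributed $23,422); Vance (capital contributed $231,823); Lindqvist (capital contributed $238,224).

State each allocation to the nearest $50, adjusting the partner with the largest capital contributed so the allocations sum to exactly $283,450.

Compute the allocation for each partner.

Marchetti: $61,850 · Dube: $51,350 · Orozco: $8,100 · Vance: $79,950 · Lindqvist: $82,200

Combined capital contributed = 179,371 + 148,943 + 23,422 + 231,823 + 238,224 = 821,783.
Unrounded shares: Marchetti 61,868.78; Dube 51,373.53; Orozco 8,078.73; Vance 79,960.56; Lindqvist 82,168.40.
At nearest $50: Marchetti $61,850; Dube $51,350; Orozco $8,100; Vance $79,950; Lindqvist $82,150. Sum = $283,400.
Difference $283,450 − $283,400 = +$50 applied to largest capital contributed (Lindqvist): Lindqvist becomes $82,200.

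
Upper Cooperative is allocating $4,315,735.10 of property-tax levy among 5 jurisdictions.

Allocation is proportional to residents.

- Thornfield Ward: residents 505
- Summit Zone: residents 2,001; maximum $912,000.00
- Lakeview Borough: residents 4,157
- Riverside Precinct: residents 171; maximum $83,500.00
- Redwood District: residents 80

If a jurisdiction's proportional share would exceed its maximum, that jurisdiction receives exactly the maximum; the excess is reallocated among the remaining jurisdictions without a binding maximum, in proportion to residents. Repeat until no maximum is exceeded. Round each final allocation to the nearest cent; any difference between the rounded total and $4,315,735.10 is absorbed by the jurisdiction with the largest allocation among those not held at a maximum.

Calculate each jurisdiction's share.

Thornfield Ward: $353,588.93 | Summit Zone: $912,000.00 | Lakeview Borough: $2,910,632.08 | Riverside Precinct: $83,500.00 | Redwood District: $56,014.09

Combined residents = 6,914.
Pro-rata shares before constraints: Thornfield Ward 315,222.1906; Summit Zone 1,249,028.9174; Lakeview Borough 2,594,809.2003; Riverside Precinct 106,738.6031; Redwood District 49,936.1886.
Capped: Summit Zone ($912,000.00), Riverside Precinct ($83,500.00); balance $3,320,235.10 reallocated over remaining residents 4,742.
Remaining shares: Thornfield Ward 353,588.9341 → $353,588.93; Lakeview Borough 2,910,632.0773 → $2,910,632.08; Redwood District 56,014.0886 → $56,014.09.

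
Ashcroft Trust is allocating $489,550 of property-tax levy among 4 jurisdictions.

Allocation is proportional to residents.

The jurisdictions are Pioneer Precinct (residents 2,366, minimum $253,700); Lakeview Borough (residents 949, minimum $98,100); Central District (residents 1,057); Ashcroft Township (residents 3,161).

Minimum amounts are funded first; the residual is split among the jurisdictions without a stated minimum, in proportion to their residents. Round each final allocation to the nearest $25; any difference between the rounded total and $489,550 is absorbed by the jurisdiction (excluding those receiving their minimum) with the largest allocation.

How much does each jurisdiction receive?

Pioneer Precinct: $253,700 · Lakeview Borough: $98,100 · Central District: $34,525 · Ashcroft Township: $103,225

Guaranteed amounts: Pioneer Precinct $253,700; Lakeview Borough $98,100. Residual $137,750.
Residual split over remaining residents 4,218: Central District 34,519.14 → $34,525; Ashcroft Township 103,230.86 → $103,225.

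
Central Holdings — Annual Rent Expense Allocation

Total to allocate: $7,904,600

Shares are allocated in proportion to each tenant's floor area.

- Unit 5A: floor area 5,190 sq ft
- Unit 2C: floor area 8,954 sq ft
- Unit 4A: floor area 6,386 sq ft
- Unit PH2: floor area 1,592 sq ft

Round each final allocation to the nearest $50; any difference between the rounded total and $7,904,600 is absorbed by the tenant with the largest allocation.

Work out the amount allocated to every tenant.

Sum of floor area: 22,122.
Unrounded shares: Unit 5A 5,190/22,122 × $7,904,600 = 1,854,483.05; Unit 2C 8,954/22,122 × $7,904,600 = 3,199,429.91; Unit 4A 6,386/22,122 × $7,904,600 = 2,281,835.98; Unit PH2 1,592/22,122 × $7,904,600 = 568,851.06.
After rounding ($50): Unit 5A $1,854,500; Unit 2C $3,199,450; Unit 4A $2,281,850; Unit PH2 $568,850. Sum = $7,904,650.
Difference $7,904,600 − $7,904,650 = −$50 applied to largest allocation (Unit 2C): Unit 2C becomes $3,199,400.

Unit 5A: $1,854,500 | Unit 2C: $3,199,400 | Unit 4A: $2,281,850 | Unit PH2: $568,850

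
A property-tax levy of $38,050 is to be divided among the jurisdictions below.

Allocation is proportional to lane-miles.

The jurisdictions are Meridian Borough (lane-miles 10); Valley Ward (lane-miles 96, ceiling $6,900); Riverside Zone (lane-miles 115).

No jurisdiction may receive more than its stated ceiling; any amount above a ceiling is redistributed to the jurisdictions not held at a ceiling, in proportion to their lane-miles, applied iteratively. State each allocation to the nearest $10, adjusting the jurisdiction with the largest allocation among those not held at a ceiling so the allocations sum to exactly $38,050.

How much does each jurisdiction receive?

Meridian Borough: $2,490 | Valley Ward: $6,900 | Riverside Zone: $28,660

Lane-miles total: 221.
Proportional shares (ignoring caps): Meridian Borough 1,721.72; Valley Ward 16,528.51; Riverside Zone 19,799.77.
Cap binds for Valley Ward ($6,900); remaining pool $31,150 reallocated over remaining lane-miles 125.
Remaining shares: Meridian Borough 2,492.00 → $2,490; Riverside Zone 28,658.00 → $28,660.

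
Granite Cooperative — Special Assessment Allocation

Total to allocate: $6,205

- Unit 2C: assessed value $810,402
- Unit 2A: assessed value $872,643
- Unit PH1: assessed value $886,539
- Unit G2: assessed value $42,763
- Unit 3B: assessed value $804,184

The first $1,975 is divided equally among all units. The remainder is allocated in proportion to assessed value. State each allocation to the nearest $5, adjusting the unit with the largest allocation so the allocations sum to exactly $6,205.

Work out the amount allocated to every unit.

Equal tier: $1,975 ÷ 5 = $395 apiece.
Remainder $4,230 by assessed value (total 3,416,531): Unit 2C 1,003.36 → $1,005; Unit 2A 1,080.42 → $1,080; Unit PH1 1,097.62 → $1,100; Unit G2 52.94 → $55; Unit 3B 995.66 → $995.
Rounding difference −$5 on remainder applied to Unit PH1.
Totals: Unit 2C $395 + $1,005 = $1,400; Unit 2A $395 + $1,080 = $1,475; Unit PH1 $395 + $1,095 = $1,490; Unit G2 $395 + $55 = $450; Unit 3B $395 + $995 = $1,390.

Unit 2C: $1,400 | Unit 2A: $1,475 | Unit PH1: $1,490 | Unit G2: $450 | Unit 3B: $1,390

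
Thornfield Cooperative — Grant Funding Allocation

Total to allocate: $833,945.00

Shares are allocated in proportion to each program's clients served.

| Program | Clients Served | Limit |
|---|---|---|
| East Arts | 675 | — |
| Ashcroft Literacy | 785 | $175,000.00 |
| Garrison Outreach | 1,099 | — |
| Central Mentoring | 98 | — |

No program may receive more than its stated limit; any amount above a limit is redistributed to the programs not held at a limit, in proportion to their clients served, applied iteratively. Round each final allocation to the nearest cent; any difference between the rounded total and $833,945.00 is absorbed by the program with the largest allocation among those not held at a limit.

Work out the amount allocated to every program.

Clients served total: 2,657.
Unconstrained shares: East Arts 211,860.3218; Ashcroft Literacy 246,385.7076; Garrison Outreach 344,939.9906; Central Mentoring 30,758.9801.
Cap binds for Ashcroft Literacy ($175,000.00); residual $658,945.00 reallocated over remaining clients served 1,872.
Redistributed shares: East Arts 237,600.3606 → $237,600.36; Garrison Outreach 386,848.5871 → $386,848.59; Central Mentoring 34,496.0524 → $34,496.05.

East Arts: $237,600.36 · Ashcroft Literacy: $175,000.00 · Garrison Outreach: $386,848.59 · Central Mentoring: $34,496.05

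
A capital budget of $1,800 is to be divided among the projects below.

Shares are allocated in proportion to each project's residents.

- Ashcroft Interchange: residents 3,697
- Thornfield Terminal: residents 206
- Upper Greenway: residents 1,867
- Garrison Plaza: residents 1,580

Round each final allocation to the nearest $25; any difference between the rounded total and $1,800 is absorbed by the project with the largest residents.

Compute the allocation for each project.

Ashcroft Interchange: $925 · Thornfield Terminal: $50 · Upper Greenway: $450 · Garrison Plaza: $375

Total residents = 7,350.
Proportional shares: Ashcroft Interchange 3,697/7,350 × $1,800 = 905.39; Thornfield Terminal 206/7,350 × $1,800 = 50.45; Upper Greenway 1,867/7,350 × $1,800 = 457.22; Garrison Plaza 1,580/7,350 × $1,800 = 386.94.
Rounded to nearest $25: Ashcroft Interchange $900; Thornfield Terminal $50; Upper Greenway $450; Garrison Plaza $375. Sum = $1,775.
Difference $1,800 − $1,775 = +$25 applied to largest residents (Ashcroft Interchange): Ashcroft Interchange becomes $925.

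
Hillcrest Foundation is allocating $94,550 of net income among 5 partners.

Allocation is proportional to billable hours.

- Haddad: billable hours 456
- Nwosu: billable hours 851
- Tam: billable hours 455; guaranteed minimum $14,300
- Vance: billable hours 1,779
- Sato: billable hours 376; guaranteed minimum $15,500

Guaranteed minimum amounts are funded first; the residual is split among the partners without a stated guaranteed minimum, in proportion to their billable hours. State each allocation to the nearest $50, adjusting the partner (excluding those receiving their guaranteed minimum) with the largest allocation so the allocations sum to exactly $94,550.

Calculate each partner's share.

Haddad: $9,550 | Nwosu: $17,850 | Tam: $14,300 | Vance: $37,350 | Sato: $15,500

Fund the minimums — Tam $14,300; Sato $15,500. Balance $64,750.
Balance split over remaining billable hours 3,086: Haddad 9,567.73 → $9,550; Nwosu 17,855.56 → $17,850; Vance 37,326.72 → $37,350.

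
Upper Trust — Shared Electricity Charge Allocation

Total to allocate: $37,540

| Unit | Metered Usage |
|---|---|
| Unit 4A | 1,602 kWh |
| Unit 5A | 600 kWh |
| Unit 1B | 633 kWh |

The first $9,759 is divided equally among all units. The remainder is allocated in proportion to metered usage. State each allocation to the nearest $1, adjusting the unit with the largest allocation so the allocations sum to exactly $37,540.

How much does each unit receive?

Equal tier: $9,759 ÷ 3 = $3,253 apiece.
Remainder $27,781 by metered usage (total 2,835): Unit 4A 15,698.47 → $15,698; Unit 5A 5,879.58 → $5,880; Unit 1B 6,202.95 → $6,203.
Totals: Unit 4A $3,253 + $15,698 = $18,951; Unit 5A $3,253 + $5,880 = $9,133; Unit 1B $3,253 + $6,203 = $9,456.

Unit 4A: $18,951; Unit 5A: $9,133; Unit 1B: $9,456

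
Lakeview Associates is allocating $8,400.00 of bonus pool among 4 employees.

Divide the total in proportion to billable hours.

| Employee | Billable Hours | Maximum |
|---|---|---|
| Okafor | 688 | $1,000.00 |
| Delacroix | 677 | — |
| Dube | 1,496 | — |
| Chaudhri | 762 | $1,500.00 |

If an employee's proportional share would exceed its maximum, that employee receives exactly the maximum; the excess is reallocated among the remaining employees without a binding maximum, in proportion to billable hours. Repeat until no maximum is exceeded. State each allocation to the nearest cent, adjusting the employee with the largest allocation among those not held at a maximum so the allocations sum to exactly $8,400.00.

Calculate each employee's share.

Okafor: $1,000.00 | Delacroix: $1,838.15 | Dube: $4,061.85 | Chaudhri: $1,500.00

Sum of billable hours: 3,623.
Unconstrained shares: Okafor 1,595.1421; Delacroix 1,569.6384; Dube 3,468.5068; Chaudhri 1,766.7127.
Cap binds for Okafor ($1,000.00), Chaudhri ($1,500.00); balance $5,900.00 reallocated over remaining billable hours 2,173.
Redistributed shares: Delacroix 1,838.1500 → $1,838.15; Dube 4,061.8500 → $4,061.85.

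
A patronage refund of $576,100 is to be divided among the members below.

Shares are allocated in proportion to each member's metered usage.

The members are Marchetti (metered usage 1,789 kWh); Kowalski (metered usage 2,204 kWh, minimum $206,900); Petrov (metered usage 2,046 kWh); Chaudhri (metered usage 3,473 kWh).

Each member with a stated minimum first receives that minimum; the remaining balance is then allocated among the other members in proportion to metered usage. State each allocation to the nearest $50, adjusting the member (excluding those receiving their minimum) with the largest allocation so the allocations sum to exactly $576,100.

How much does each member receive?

Minimums first: Kowalski $206,900. Balance $369,200.
Balance split over remaining metered usage 7,308: Marchetti 90,380.24 → $90,400; Petrov 103,363.88 → $103,350; Chaudhri 175,455.88 → $175,450.

Marchetti: $90,400; Kowalski: $206,900; Petrov: $103,350; Chaudhri: $175,450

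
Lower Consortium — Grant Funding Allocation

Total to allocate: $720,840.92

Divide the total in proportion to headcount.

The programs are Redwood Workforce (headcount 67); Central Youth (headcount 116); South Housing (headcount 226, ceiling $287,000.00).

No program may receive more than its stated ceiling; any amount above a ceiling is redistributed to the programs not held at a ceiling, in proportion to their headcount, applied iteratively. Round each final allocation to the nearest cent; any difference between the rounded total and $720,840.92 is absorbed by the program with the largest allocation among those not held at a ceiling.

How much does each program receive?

Redwood Workforce: $158,837.93 · Central Youth: $275,002.99 · South Housing: $287,000.00

Headcount total: 409.
Proportional shares (ignoring caps): Redwood Workforce 118,083.9649; Central Youth 204,443.8795; South Housing 398,313.0756.
Capped: South Housing ($287,000.00); remaining pool $433,840.92 reallocated over remaining headcount 183.
Redistributed shares: Redwood Workforce 158,837.9325 → $158,837.93; Central Youth 275,002.9875 → $275,002.99.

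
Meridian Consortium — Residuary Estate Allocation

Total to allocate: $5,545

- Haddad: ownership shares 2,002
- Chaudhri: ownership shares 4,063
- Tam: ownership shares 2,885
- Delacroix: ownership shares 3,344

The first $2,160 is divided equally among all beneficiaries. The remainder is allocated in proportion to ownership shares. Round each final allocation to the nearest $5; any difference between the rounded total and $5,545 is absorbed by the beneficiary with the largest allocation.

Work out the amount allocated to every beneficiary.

Equal tier: $2,160 ÷ 4 = $540 apiece.
Remainder $3,385 by ownership shares (total 12,294): Haddad 551.23 → $550; Chaudhri 1,118.70 → $1,120; Tam 794.35 → $795; Delacroix 920.73 → $920.
Totals: Haddad $540 + $550 = $1,090; Chaudhri $540 + $1,120 = $1,660; Tam $540 + $795 = $1,335; Delacroix $540 + $920 = $1,460.

Haddad: $1,090 | Chaudhri: $1,660 | Tam: $1,335 | Delacroix: $1,460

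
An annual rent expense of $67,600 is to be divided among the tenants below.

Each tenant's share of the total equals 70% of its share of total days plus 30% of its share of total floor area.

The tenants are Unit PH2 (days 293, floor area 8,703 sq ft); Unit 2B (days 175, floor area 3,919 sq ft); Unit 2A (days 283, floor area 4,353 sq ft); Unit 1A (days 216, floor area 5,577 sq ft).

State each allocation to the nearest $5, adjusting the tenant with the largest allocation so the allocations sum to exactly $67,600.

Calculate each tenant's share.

Totals — days 967, floor area 22,552.
Composite weights (70% days + 30% floor area): Unit PH2 0.3279; Unit 2B 0.1788; Unit 2A 0.2628; Unit 1A 0.2305.
Raw shares: Unit PH2 22,164.13; Unit 2B 12,087.78; Unit 2A 17,763.02; Unit 1A 15,585.07.
At nearest $5: Unit PH2 $22,165; Unit 2B $12,090; Unit 2A $17,765; Unit 1A $15,585. Sum = $67,605.
Difference $67,600 − $67,605 = −$5 applied to largest allocation (Unit PH2): Unit PH2 becomes $22,160.

Unit PH2: $22,160; Unit 2B: $12,090; Unit 2A: $17,765; Unit 1A: $15,585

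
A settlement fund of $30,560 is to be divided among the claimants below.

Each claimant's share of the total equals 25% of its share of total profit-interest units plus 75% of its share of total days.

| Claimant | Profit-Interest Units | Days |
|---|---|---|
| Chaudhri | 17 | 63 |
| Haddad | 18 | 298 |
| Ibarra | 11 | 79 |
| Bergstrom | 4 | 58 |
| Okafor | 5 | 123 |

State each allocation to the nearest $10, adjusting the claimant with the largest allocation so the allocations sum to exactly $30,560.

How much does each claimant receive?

Chaudhri: $4,690 | Haddad: $13,500 | Ibarra: $4,440 | Bergstrom: $2,700 | Okafor: $5,230

Profit-interest units total 55; days total 621.
Blended shares (25% profit-interest units + 75% days): Chaudhri 0.1534; Haddad 0.4417; Ibarra 0.1454; Bergstrom 0.0882; Okafor 0.1713.
Proportional shares: Chaudhri 4,686.67; Haddad 13,499.01; Ibarra 4,443.75; Bergstrom 2,696.31; Okafor 5,234.26.
After rounding ($10): Chaudhri $4,690; Haddad $13,500; Ibarra $4,440; Bergstrom $2,700; Okafor $5,230. Sum = $30,560.
No rounding difference to absorb.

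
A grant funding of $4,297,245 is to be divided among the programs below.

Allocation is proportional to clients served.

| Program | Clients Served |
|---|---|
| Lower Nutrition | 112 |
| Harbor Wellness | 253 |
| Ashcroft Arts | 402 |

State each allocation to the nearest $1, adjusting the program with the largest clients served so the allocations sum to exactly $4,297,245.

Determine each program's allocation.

Lower Nutrition: $627,499 · Harbor Wellness: $1,417,475 · Ashcroft Arts: $2,252,271

Combined clients served = 112 + 253 + 402 = 767.
Proportional shares: Lower Nutrition 627,498.62; Harbor Wellness 1,417,474.56; Ashcroft Arts 2,252,271.83.
After rounding ($1): Lower Nutrition $627,499; Harbor Wellness $1,417,475; Ashcroft Arts $2,252,272. Sum = $4,297,246.
Difference $4,297,245 − $4,297,246 = −$1 applied to largest clients served (Ashcroft Arts): Ashcroft Arts becomes $2,252,271.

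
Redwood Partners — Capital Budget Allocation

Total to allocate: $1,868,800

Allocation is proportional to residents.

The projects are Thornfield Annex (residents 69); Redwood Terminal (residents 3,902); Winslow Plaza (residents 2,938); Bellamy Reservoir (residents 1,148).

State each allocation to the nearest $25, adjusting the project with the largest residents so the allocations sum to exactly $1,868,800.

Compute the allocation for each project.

Thornfield Annex: $16,000; Redwood Terminal: $905,075; Winslow Plaza: $681,450; Bellamy Reservoir: $266,275

Residents total: 69 + 3,902 + 2,938 + 1,148 = 8,057.
Proportional shares: Thornfield Annex 16,004.37; Redwood Terminal 905,058.66; Winslow Plaza 681,461.39; Bellamy Reservoir 266,275.59.
After rounding ($25): Thornfield Annex $16,000; Redwood Terminal $905,050; Winslow Plaza $681,450; Bellamy Reservoir $266,275. Sum = $1,868,775.
Difference $1,868,800 − $1,868,775 = +$25 applied to largest residents (Redwood Terminal): Redwood Terminal becomes $905,075.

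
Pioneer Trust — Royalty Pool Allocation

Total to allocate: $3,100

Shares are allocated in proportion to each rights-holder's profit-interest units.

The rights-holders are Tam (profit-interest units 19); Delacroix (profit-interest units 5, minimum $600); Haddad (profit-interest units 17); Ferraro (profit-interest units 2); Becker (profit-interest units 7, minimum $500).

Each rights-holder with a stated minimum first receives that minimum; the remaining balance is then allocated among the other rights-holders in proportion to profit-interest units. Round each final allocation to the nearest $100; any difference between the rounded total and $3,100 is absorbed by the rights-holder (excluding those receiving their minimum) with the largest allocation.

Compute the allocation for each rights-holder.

Tam: $1,000 · Delacroix: $600 · Haddad: $900 · Ferraro: $100 · Becker: $500

Guaranteed amounts: Delacroix $600; Becker $500. Balance $2,000.
Balance split over remaining profit-interest units 38: Tam 1,000.00 → $1,000; Haddad 894.74 → $900; Ferraro 105.26 → $100.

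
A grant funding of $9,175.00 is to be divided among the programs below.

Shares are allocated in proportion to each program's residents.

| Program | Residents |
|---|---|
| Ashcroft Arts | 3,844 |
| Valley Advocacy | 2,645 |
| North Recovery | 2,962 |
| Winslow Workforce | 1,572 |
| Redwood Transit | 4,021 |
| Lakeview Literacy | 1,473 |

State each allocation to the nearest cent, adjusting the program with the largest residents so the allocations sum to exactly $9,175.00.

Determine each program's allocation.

Combined residents = 3,844 + 2,645 + 2,962 + 1,572 + 4,021 + 1,473 = 16,517.
Unrounded shares: Ashcroft Arts 2,135.2970; Valley Advocacy 1,469.2665; North Recovery 1,645.3563; Winslow Workforce 873.2276; Redwood Transit 2,233.6184; Lakeview Literacy 818.2342.
After rounding (cent): Ashcroft Arts $2,135.30; Valley Advocacy $1,469.27; North Recovery $1,645.36; Winslow Workforce $873.23; Redwood Transit $2,233.62; Lakeview Literacy $818.23. Sum = $9,175.01.
Difference $9,175.00 − $9,175.01 = −$0.01 applied to largest residents (Redwood Transit): Redwood Transit becomes $2,233.61.

Ashcroft Arts: $2,135.30; Valley Advocacy: $1,469.27; North Recovery: $1,645.36; Winslow Workforce: $873.23; Redwood Transit: $2,233.61; Lakeview Literacy: $818.23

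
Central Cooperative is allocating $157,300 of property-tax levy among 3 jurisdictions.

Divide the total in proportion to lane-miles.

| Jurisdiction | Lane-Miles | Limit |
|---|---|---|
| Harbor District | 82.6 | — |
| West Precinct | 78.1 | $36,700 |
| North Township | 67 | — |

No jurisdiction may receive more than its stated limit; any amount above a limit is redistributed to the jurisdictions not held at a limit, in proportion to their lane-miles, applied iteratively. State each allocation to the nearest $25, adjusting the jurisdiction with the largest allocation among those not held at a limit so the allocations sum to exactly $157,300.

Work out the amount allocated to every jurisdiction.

Lane-miles total: 227.7.
Proportional shares (ignoring caps): Harbor District 57,061.84; West Precinct 53,953.14; North Township 46,285.02.
Held at cap: West Precinct ($36,700); balance $120,600 reallocated over remaining lane-miles 149.6.
Shares after redistribution: Harbor District 66,587.97 → $66,600; North Township 54,012.03 → $54,000.

Harbor District: $66,600 · West Precinct: $36,700 · North Township: $54,000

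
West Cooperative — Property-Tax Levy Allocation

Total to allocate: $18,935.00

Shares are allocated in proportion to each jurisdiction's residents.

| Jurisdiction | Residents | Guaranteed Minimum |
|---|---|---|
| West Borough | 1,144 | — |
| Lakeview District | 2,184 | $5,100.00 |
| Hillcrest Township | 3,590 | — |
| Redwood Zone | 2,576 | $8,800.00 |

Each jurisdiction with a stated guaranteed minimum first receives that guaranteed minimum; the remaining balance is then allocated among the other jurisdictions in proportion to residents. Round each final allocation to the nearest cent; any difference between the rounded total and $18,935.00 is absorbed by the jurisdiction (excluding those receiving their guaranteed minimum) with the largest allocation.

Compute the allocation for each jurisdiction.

West Borough: $1,216.74 | Lakeview District: $5,100.00 | Hillcrest Township: $3,818.26 | Redwood Zone: $8,800.00

Guaranteed amounts: Lakeview District $5,100.00; Redwood Zone $8,800.00. Balance $5,035.00.
Balance split over remaining residents 4,734: West Borough 1,216.7385 → $1,216.74; Hillcrest Township 3,818.2615 → $3,818.26.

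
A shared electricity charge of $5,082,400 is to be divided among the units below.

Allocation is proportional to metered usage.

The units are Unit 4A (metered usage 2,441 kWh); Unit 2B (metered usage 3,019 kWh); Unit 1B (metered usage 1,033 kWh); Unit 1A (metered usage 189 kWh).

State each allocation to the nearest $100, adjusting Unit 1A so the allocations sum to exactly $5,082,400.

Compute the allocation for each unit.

Unit 4A: $1,856,700 | Unit 2B: $2,296,300 | Unit 1B: $785,700 | Unit 1A: $143,700

Metered usage total: 6,682.
Proportional shares: Unit 4A 2,441/6,682 × $5,082,400 = 1,856,650.46; Unit 2B 3,019/6,682 × $5,082,400 = 2,296,283.39; Unit 1B 1,033/6,682 × $5,082,400 = 785,710.75; Unit 1A 189/6,682 × $5,082,400 = 143,755.40.
After rounding ($100): Unit 4A $1,856,700; Unit 2B $2,296,300; Unit 1B $785,700; Unit 1A $143,800. Sum = $5,082,500.
Difference $5,082,400 − $5,082,500 = −$100 applied to Unit 1A: Unit 1A becomes $143,700.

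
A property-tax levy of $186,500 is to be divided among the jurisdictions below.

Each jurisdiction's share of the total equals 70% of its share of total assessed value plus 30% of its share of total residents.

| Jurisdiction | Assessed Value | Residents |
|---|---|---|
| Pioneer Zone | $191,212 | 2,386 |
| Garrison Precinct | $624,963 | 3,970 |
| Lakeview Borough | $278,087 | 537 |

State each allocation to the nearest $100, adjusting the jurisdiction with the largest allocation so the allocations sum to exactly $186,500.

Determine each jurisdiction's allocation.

Totals — assessed value 1,094,262, residents 6,893.
Blended shares (70% assessed value + 30% residents): Pioneer Zone 0.2262; Garrison Precinct 0.5726; Lakeview Borough 0.2013.
Pro-rata amounts: Pioneer Zone 42,179.38; Garrison Precinct 106,784.89; Lakeview Borough 37,535.73.
Rounded to nearest $100: Pioneer Zone $42,200; Garrison Precinct $106,800; Lakeview Borough $37,500. Sum = $186,500.
Rounded total matches; no reconciliation needed.

Pioneer Zone: $42,200 | Garrison Precinct: $106,800 | Lakeview Borough: $37,500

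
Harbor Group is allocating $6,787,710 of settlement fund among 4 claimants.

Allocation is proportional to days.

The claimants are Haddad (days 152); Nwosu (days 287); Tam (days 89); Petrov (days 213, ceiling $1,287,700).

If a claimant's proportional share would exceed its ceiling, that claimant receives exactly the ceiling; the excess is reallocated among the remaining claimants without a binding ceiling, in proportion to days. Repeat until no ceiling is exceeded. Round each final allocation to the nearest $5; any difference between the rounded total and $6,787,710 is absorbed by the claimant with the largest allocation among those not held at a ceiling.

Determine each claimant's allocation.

Days total: 741.
Pro-rata shares before constraints: Haddad 1,392,350.77; Nwosu 2,628,978.10; Tam 815,258.02; Petrov 1,951,123.12.
Held at cap: Petrov ($1,287,700); balance $5,500,010 reallocated over remaining days 528.
Shares after redistribution: Haddad 1,583,336.21 → $1,583,335; Nwosu 2,989,588.77 → $2,989,590; Tam 927,085.02 → $927,085.

Haddad: $1,583,335 | Nwosu: $2,989,590 | Tam: $927,085 | Petrov: $1,287,700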